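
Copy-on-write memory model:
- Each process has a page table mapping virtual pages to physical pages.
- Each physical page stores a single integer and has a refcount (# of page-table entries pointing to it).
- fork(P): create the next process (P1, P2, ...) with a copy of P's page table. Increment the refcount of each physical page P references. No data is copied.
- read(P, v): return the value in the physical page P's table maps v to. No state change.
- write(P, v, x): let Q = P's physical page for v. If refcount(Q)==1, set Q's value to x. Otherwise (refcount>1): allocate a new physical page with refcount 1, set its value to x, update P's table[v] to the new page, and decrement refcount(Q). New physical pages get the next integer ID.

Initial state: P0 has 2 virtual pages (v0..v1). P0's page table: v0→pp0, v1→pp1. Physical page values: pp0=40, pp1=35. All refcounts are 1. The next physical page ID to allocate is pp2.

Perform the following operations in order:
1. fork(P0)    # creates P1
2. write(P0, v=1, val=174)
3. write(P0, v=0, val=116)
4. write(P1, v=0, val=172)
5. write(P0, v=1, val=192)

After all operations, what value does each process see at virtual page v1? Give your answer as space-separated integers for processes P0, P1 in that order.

Answer: 192 35

Derivation:
Op 1: fork(P0) -> P1. 2 ppages; refcounts: pp0:2 pp1:2
Op 2: write(P0, v1, 174). refcount(pp1)=2>1 -> COPY to pp2. 3 ppages; refcounts: pp0:2 pp1:1 pp2:1
Op 3: write(P0, v0, 116). refcount(pp0)=2>1 -> COPY to pp3. 4 ppages; refcounts: pp0:1 pp1:1 pp2:1 pp3:1
Op 4: write(P1, v0, 172). refcount(pp0)=1 -> write in place. 4 ppages; refcounts: pp0:1 pp1:1 pp2:1 pp3:1
Op 5: write(P0, v1, 192). refcount(pp2)=1 -> write in place. 4 ppages; refcounts: pp0:1 pp1:1 pp2:1 pp3:1
P0: v1 -> pp2 = 192
P1: v1 -> pp1 = 35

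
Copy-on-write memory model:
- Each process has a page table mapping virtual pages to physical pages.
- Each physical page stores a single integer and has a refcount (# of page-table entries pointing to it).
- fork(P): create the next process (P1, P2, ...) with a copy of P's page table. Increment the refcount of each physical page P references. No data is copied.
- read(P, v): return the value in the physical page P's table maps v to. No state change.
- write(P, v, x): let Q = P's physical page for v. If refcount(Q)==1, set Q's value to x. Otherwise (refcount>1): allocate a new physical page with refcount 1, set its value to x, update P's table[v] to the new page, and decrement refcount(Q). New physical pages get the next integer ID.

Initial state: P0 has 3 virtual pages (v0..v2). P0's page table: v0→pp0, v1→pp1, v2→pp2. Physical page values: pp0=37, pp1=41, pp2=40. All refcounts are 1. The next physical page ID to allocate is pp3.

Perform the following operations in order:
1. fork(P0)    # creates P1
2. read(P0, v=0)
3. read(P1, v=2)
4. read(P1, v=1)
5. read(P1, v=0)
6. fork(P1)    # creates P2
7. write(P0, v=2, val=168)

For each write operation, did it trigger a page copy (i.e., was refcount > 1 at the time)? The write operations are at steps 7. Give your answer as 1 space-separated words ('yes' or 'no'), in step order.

Op 1: fork(P0) -> P1. 3 ppages; refcounts: pp0:2 pp1:2 pp2:2
Op 2: read(P0, v0) -> 37. No state change.
Op 3: read(P1, v2) -> 40. No state change.
Op 4: read(P1, v1) -> 41. No state change.
Op 5: read(P1, v0) -> 37. No state change.
Op 6: fork(P1) -> P2. 3 ppages; refcounts: pp0:3 pp1:3 pp2:3
Op 7: write(P0, v2, 168). refcount(pp2)=3>1 -> COPY to pp3. 4 ppages; refcounts: pp0:3 pp1:3 pp2:2 pp3:1

yes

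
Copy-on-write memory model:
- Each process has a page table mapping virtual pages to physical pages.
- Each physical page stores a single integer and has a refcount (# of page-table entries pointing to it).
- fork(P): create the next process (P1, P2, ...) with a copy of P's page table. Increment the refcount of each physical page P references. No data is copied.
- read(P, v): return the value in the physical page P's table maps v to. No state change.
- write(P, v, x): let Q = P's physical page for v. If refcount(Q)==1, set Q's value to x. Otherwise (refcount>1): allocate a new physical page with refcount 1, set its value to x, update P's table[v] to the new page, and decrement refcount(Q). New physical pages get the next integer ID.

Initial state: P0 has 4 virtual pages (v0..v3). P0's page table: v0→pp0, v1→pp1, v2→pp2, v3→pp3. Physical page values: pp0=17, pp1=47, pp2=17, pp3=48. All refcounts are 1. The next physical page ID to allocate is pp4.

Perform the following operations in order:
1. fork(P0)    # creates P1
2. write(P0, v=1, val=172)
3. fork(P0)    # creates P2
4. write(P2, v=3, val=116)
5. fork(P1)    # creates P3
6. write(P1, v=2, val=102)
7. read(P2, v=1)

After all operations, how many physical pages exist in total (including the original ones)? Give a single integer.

Op 1: fork(P0) -> P1. 4 ppages; refcounts: pp0:2 pp1:2 pp2:2 pp3:2
Op 2: write(P0, v1, 172). refcount(pp1)=2>1 -> COPY to pp4. 5 ppages; refcounts: pp0:2 pp1:1 pp2:2 pp3:2 pp4:1
Op 3: fork(P0) -> P2. 5 ppages; refcounts: pp0:3 pp1:1 pp2:3 pp3:3 pp4:2
Op 4: write(P2, v3, 116). refcount(pp3)=3>1 -> COPY to pp5. 6 ppages; refcounts: pp0:3 pp1:1 pp2:3 pp3:2 pp4:2 pp5:1
Op 5: fork(P1) -> P3. 6 ppages; refcounts: pp0:4 pp1:2 pp2:4 pp3:3 pp4:2 pp5:1
Op 6: write(P1, v2, 102). refcount(pp2)=4>1 -> COPY to pp6. 7 ppages; refcounts: pp0:4 pp1:2 pp2:3 pp3:3 pp4:2 pp5:1 pp6:1
Op 7: read(P2, v1) -> 172. No state change.

Answer: 7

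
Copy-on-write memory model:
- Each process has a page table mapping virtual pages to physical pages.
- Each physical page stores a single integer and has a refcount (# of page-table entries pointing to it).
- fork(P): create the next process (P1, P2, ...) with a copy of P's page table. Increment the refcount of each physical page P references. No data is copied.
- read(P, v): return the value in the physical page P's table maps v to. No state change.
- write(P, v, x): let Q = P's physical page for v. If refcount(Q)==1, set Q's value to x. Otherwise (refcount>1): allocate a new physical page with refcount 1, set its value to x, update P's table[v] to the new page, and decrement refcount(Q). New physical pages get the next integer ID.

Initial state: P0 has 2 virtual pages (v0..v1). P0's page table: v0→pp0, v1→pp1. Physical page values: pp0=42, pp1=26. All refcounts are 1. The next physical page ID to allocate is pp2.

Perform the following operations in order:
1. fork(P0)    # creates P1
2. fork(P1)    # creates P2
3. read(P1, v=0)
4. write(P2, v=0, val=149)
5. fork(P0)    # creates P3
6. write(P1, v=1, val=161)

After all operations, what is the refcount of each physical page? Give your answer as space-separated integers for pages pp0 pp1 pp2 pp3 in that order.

Answer: 3 3 1 1

Derivation:
Op 1: fork(P0) -> P1. 2 ppages; refcounts: pp0:2 pp1:2
Op 2: fork(P1) -> P2. 2 ppages; refcounts: pp0:3 pp1:3
Op 3: read(P1, v0) -> 42. No state change.
Op 4: write(P2, v0, 149). refcount(pp0)=3>1 -> COPY to pp2. 3 ppages; refcounts: pp0:2 pp1:3 pp2:1
Op 5: fork(P0) -> P3. 3 ppages; refcounts: pp0:3 pp1:4 pp2:1
Op 6: write(P1, v1, 161). refcount(pp1)=4>1 -> COPY to pp3. 4 ppages; refcounts: pp0:3 pp1:3 pp2:1 pp3:1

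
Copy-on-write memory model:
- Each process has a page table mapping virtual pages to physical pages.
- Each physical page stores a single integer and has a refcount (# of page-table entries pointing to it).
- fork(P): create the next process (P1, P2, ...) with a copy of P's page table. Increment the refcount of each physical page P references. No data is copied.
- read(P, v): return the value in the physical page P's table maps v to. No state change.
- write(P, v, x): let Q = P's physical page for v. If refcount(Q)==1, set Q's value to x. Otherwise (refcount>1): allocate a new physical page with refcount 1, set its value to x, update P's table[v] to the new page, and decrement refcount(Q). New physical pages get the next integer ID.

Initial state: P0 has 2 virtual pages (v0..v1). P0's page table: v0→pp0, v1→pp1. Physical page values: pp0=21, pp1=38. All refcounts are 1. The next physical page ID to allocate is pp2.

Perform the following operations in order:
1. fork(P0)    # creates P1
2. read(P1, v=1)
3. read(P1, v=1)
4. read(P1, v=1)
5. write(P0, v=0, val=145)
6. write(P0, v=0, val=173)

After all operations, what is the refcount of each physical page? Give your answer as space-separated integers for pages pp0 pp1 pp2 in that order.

Op 1: fork(P0) -> P1. 2 ppages; refcounts: pp0:2 pp1:2
Op 2: read(P1, v1) -> 38. No state change.
Op 3: read(P1, v1) -> 38. No state change.
Op 4: read(P1, v1) -> 38. No state change.
Op 5: write(P0, v0, 145). refcount(pp0)=2>1 -> COPY to pp2. 3 ppages; refcounts: pp0:1 pp1:2 pp2:1
Op 6: write(P0, v0, 173). refcount(pp2)=1 -> write in place. 3 ppages; refcounts: pp0:1 pp1:2 pp2:1

Answer: 1 2 1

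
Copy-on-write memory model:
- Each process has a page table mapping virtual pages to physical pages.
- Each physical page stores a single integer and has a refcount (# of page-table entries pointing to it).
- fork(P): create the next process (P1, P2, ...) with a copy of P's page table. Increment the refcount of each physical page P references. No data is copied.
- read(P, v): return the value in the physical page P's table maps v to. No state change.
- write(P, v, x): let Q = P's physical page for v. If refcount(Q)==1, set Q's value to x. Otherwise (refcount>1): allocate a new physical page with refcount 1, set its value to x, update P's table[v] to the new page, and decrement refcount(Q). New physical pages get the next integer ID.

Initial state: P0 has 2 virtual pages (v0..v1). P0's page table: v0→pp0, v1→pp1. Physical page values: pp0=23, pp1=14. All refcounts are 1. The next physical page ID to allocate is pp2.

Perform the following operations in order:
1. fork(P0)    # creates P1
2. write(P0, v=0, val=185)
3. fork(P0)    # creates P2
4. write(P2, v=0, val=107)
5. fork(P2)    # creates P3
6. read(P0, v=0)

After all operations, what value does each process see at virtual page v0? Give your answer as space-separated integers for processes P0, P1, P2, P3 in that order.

Answer: 185 23 107 107

Derivation:
Op 1: fork(P0) -> P1. 2 ppages; refcounts: pp0:2 pp1:2
Op 2: write(P0, v0, 185). refcount(pp0)=2>1 -> COPY to pp2. 3 ppages; refcounts: pp0:1 pp1:2 pp2:1
Op 3: fork(P0) -> P2. 3 ppages; refcounts: pp0:1 pp1:3 pp2:2
Op 4: write(P2, v0, 107). refcount(pp2)=2>1 -> COPY to pp3. 4 ppages; refcounts: pp0:1 pp1:3 pp2:1 pp3:1
Op 5: fork(P2) -> P3. 4 ppages; refcounts: pp0:1 pp1:4 pp2:1 pp3:2
Op 6: read(P0, v0) -> 185. No state change.
P0: v0 -> pp2 = 185
P1: v0 -> pp0 = 23
P2: v0 -> pp3 = 107
P3: v0 -> pp3 = 107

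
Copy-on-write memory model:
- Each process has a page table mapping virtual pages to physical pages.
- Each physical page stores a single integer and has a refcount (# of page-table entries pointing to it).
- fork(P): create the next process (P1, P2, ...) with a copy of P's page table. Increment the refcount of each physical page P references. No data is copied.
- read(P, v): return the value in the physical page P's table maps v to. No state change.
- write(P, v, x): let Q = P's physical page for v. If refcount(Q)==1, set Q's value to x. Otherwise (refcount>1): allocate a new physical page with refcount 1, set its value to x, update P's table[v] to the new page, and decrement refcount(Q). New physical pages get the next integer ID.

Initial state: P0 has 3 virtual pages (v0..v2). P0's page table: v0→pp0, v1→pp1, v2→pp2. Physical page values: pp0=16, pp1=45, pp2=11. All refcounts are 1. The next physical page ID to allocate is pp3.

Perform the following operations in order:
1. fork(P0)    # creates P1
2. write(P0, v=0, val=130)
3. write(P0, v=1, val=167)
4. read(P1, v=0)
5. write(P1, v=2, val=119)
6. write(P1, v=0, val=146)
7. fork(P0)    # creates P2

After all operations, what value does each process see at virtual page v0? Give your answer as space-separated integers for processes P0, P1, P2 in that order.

Op 1: fork(P0) -> P1. 3 ppages; refcounts: pp0:2 pp1:2 pp2:2
Op 2: write(P0, v0, 130). refcount(pp0)=2>1 -> COPY to pp3. 4 ppages; refcounts: pp0:1 pp1:2 pp2:2 pp3:1
Op 3: write(P0, v1, 167). refcount(pp1)=2>1 -> COPY to pp4. 5 ppages; refcounts: pp0:1 pp1:1 pp2:2 pp3:1 pp4:1
Op 4: read(P1, v0) -> 16. No state change.
Op 5: write(P1, v2, 119). refcount(pp2)=2>1 -> COPY to pp5. 6 ppages; refcounts: pp0:1 pp1:1 pp2:1 pp3:1 pp4:1 pp5:1
Op 6: write(P1, v0, 146). refcount(pp0)=1 -> write in place. 6 ppages; refcounts: pp0:1 pp1:1 pp2:1 pp3:1 pp4:1 pp5:1
Op 7: fork(P0) -> P2. 6 ppages; refcounts: pp0:1 pp1:1 pp2:2 pp3:2 pp4:2 pp5:1
P0: v0 -> pp3 = 130
P1: v0 -> pp0 = 146
P2: v0 -> pp3 = 130

Answer: 130 146 130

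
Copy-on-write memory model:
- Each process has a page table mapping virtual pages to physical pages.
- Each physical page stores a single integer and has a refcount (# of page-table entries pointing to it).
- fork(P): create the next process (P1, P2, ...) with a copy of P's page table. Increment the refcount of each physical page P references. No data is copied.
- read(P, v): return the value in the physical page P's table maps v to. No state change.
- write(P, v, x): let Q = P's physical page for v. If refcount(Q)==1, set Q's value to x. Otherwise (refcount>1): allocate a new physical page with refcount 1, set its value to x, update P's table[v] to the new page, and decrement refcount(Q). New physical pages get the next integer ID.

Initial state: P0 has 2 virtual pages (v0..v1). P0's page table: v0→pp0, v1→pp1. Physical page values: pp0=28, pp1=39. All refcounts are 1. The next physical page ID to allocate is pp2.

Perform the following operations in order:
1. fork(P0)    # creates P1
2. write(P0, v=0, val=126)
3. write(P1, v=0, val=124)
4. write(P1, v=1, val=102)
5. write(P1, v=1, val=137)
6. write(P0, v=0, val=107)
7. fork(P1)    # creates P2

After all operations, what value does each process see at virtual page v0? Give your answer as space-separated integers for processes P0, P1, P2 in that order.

Answer: 107 124 124

Derivation:
Op 1: fork(P0) -> P1. 2 ppages; refcounts: pp0:2 pp1:2
Op 2: write(P0, v0, 126). refcount(pp0)=2>1 -> COPY to pp2. 3 ppages; refcounts: pp0:1 pp1:2 pp2:1
Op 3: write(P1, v0, 124). refcount(pp0)=1 -> write in place. 3 ppages; refcounts: pp0:1 pp1:2 pp2:1
Op 4: write(P1, v1, 102). refcount(pp1)=2>1 -> COPY to pp3. 4 ppages; refcounts: pp0:1 pp1:1 pp2:1 pp3:1
Op 5: write(P1, v1, 137). refcount(pp3)=1 -> write in place. 4 ppages; refcounts: pp0:1 pp1:1 pp2:1 pp3:1
Op 6: write(P0, v0, 107). refcount(pp2)=1 -> write in place. 4 ppages; refcounts: pp0:1 pp1:1 pp2:1 pp3:1
Op 7: fork(P1) -> P2. 4 ppages; refcounts: pp0:2 pp1:1 pp2:1 pp3:2
P0: v0 -> pp2 = 107
P1: v0 -> pp0 = 124
P2: v0 -> pp0 = 124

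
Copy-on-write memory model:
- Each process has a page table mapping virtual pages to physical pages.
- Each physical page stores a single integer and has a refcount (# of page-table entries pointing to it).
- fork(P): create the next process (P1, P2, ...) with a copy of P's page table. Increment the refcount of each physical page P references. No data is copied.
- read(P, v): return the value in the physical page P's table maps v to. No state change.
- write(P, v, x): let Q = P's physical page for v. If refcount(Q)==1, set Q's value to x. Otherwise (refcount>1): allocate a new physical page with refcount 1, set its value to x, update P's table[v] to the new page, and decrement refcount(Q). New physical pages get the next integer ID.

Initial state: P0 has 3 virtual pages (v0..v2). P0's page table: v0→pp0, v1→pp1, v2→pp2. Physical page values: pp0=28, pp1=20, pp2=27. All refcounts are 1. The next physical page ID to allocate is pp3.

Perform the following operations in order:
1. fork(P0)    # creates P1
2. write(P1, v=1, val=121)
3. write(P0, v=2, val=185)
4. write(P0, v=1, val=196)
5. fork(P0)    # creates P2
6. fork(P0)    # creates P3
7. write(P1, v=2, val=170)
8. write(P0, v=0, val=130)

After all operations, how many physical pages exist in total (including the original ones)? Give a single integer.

Answer: 6

Derivation:
Op 1: fork(P0) -> P1. 3 ppages; refcounts: pp0:2 pp1:2 pp2:2
Op 2: write(P1, v1, 121). refcount(pp1)=2>1 -> COPY to pp3. 4 ppages; refcounts: pp0:2 pp1:1 pp2:2 pp3:1
Op 3: write(P0, v2, 185). refcount(pp2)=2>1 -> COPY to pp4. 5 ppages; refcounts: pp0:2 pp1:1 pp2:1 pp3:1 pp4:1
Op 4: write(P0, v1, 196). refcount(pp1)=1 -> write in place. 5 ppages; refcounts: pp0:2 pp1:1 pp2:1 pp3:1 pp4:1
Op 5: fork(P0) -> P2. 5 ppages; refcounts: pp0:3 pp1:2 pp2:1 pp3:1 pp4:2
Op 6: fork(P0) -> P3. 5 ppages; refcounts: pp0:4 pp1:3 pp2:1 pp3:1 pp4:3
Op 7: write(P1, v2, 170). refcount(pp2)=1 -> write in place. 5 ppages; refcounts: pp0:4 pp1:3 pp2:1 pp3:1 pp4:3
Op 8: write(P0, v0, 130). refcount(pp0)=4>1 -> COPY to pp5. 6 ppages; refcounts: pp0:3 pp1:3 pp2:1 pp3:1 pp4:3 pp5:1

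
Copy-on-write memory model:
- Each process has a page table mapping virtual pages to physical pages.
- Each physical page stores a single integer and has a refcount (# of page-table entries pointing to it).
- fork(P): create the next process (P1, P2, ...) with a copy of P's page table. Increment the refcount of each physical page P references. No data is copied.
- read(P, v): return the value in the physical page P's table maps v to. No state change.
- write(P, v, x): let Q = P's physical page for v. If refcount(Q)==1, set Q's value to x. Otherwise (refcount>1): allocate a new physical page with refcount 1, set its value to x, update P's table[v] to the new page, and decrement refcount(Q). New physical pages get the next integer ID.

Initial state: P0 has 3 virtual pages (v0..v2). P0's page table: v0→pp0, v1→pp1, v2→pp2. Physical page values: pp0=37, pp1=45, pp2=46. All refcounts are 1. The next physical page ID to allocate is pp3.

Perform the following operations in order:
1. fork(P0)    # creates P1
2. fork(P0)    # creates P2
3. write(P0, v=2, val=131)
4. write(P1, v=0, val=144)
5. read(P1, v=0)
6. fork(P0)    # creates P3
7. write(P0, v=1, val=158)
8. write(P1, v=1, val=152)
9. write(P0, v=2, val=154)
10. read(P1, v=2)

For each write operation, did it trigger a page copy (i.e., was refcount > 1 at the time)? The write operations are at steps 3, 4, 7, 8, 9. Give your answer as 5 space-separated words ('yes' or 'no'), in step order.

Op 1: fork(P0) -> P1. 3 ppages; refcounts: pp0:2 pp1:2 pp2:2
Op 2: fork(P0) -> P2. 3 ppages; refcounts: pp0:3 pp1:3 pp2:3
Op 3: write(P0, v2, 131). refcount(pp2)=3>1 -> COPY to pp3. 4 ppages; refcounts: pp0:3 pp1:3 pp2:2 pp3:1
Op 4: write(P1, v0, 144). refcount(pp0)=3>1 -> COPY to pp4. 5 ppages; refcounts: pp0:2 pp1:3 pp2:2 pp3:1 pp4:1
Op 5: read(P1, v0) -> 144. No state change.
Op 6: fork(P0) -> P3. 5 ppages; refcounts: pp0:3 pp1:4 pp2:2 pp3:2 pp4:1
Op 7: write(P0, v1, 158). refcount(pp1)=4>1 -> COPY to pp5. 6 ppages; refcounts: pp0:3 pp1:3 pp2:2 pp3:2 pp4:1 pp5:1
Op 8: write(P1, v1, 152). refcount(pp1)=3>1 -> COPY to pp6. 7 ppages; refcounts: pp0:3 pp1:2 pp2:2 pp3:2 pp4:1 pp5:1 pp6:1
Op 9: write(P0, v2, 154). refcount(pp3)=2>1 -> COPY to pp7. 8 ppages; refcounts: pp0:3 pp1:2 pp2:2 pp3:1 pp4:1 pp5:1 pp6:1 pp7:1
Op 10: read(P1, v2) -> 46. No state change.

yes yes yes yes yes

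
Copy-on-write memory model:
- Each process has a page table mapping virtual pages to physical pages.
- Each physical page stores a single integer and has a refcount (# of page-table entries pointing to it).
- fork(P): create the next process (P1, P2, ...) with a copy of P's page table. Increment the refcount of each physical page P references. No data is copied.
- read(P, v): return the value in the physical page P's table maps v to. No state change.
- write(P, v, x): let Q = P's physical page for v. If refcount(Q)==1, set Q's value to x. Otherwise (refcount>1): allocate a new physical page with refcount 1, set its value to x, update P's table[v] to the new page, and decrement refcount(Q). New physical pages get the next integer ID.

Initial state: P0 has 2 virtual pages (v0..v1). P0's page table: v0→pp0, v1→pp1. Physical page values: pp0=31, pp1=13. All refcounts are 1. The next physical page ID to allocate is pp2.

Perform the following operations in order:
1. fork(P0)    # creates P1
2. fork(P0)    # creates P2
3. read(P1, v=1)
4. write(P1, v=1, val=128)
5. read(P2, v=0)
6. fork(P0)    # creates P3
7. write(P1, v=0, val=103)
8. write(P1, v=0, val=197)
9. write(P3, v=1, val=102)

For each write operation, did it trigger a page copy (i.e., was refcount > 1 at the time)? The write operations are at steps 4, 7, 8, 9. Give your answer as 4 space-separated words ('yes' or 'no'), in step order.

Op 1: fork(P0) -> P1. 2 ppages; refcounts: pp0:2 pp1:2
Op 2: fork(P0) -> P2. 2 ppages; refcounts: pp0:3 pp1:3
Op 3: read(P1, v1) -> 13. No state change.
Op 4: write(P1, v1, 128). refcount(pp1)=3>1 -> COPY to pp2. 3 ppages; refcounts: pp0:3 pp1:2 pp2:1
Op 5: read(P2, v0) -> 31. No state change.
Op 6: fork(P0) -> P3. 3 ppages; refcounts: pp0:4 pp1:3 pp2:1
Op 7: write(P1, v0, 103). refcount(pp0)=4>1 -> COPY to pp3. 4 ppages; refcounts: pp0:3 pp1:3 pp2:1 pp3:1
Op 8: write(P1, v0, 197). refcount(pp3)=1 -> write in place. 4 ppages; refcounts: pp0:3 pp1:3 pp2:1 pp3:1
Op 9: write(P3, v1, 102). refcount(pp1)=3>1 -> COPY to pp4. 5 ppages; refcounts: pp0:3 pp1:2 pp2:1 pp3:1 pp4:1

yes yes no yes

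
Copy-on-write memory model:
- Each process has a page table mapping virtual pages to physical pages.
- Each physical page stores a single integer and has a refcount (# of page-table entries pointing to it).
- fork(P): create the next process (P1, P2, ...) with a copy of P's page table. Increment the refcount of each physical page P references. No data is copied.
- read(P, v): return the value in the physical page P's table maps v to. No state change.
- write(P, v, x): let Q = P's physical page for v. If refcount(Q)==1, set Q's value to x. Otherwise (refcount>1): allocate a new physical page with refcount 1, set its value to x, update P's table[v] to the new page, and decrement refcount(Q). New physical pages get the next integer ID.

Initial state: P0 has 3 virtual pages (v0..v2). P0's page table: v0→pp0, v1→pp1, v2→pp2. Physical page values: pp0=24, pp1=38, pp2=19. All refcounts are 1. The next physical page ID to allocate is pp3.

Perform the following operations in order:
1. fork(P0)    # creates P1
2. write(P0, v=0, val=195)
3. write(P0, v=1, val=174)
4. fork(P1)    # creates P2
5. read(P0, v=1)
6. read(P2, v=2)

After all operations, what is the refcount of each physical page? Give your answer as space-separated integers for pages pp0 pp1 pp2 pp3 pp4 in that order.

Answer: 2 2 3 1 1

Derivation:
Op 1: fork(P0) -> P1. 3 ppages; refcounts: pp0:2 pp1:2 pp2:2
Op 2: write(P0, v0, 195). refcount(pp0)=2>1 -> COPY to pp3. 4 ppages; refcounts: pp0:1 pp1:2 pp2:2 pp3:1
Op 3: write(P0, v1, 174). refcount(pp1)=2>1 -> COPY to pp4. 5 ppages; refcounts: pp0:1 pp1:1 pp2:2 pp3:1 pp4:1
Op 4: fork(P1) -> P2. 5 ppages; refcounts: pp0:2 pp1:2 pp2:3 pp3:1 pp4:1
Op 5: read(P0, v1) -> 174. No state change.
Op 6: read(P2, v2) -> 19. No state change.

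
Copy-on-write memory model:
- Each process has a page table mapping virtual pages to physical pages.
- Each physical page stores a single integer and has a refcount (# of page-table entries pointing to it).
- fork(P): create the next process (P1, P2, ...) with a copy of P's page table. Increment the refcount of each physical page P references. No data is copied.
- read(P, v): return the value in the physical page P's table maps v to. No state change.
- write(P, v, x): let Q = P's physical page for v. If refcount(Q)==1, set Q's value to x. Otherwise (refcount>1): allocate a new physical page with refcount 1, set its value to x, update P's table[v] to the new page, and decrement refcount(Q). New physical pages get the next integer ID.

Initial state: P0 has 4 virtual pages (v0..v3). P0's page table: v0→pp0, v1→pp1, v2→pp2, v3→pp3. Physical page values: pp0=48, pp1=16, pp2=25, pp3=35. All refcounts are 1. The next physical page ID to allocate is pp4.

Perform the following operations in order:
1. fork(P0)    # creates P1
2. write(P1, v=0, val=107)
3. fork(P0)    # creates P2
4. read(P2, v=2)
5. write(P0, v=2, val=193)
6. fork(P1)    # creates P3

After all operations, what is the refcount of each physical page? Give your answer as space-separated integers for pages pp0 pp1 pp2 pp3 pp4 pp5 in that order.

Op 1: fork(P0) -> P1. 4 ppages; refcounts: pp0:2 pp1:2 pp2:2 pp3:2
Op 2: write(P1, v0, 107). refcount(pp0)=2>1 -> COPY to pp4. 5 ppages; refcounts: pp0:1 pp1:2 pp2:2 pp3:2 pp4:1
Op 3: fork(P0) -> P2. 5 ppages; refcounts: pp0:2 pp1:3 pp2:3 pp3:3 pp4:1
Op 4: read(P2, v2) -> 25. No state change.
Op 5: write(P0, v2, 193). refcount(pp2)=3>1 -> COPY to pp5. 6 ppages; refcounts: pp0:2 pp1:3 pp2:2 pp3:3 pp4:1 pp5:1
Op 6: fork(P1) -> P3. 6 ppages; refcounts: pp0:2 pp1:4 pp2:3 pp3:4 pp4:2 pp5:1

Answer: 2 4 3 4 2 1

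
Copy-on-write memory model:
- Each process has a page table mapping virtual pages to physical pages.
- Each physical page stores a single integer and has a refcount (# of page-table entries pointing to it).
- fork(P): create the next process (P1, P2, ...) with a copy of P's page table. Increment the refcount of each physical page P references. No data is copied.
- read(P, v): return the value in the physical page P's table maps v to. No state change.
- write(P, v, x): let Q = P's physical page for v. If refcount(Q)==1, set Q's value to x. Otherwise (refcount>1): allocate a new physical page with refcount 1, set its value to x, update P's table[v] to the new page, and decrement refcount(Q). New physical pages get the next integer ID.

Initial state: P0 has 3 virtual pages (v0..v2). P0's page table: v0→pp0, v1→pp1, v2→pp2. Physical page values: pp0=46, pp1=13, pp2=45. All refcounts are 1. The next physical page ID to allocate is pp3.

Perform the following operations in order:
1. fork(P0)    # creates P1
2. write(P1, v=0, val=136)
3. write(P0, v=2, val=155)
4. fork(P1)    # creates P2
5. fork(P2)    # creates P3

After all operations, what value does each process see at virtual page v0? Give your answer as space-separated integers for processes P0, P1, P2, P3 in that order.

Answer: 46 136 136 136

Derivation:
Op 1: fork(P0) -> P1. 3 ppages; refcounts: pp0:2 pp1:2 pp2:2
Op 2: write(P1, v0, 136). refcount(pp0)=2>1 -> COPY to pp3. 4 ppages; refcounts: pp0:1 pp1:2 pp2:2 pp3:1
Op 3: write(P0, v2, 155). refcount(pp2)=2>1 -> COPY to pp4. 5 ppages; refcounts: pp0:1 pp1:2 pp2:1 pp3:1 pp4:1
Op 4: fork(P1) -> P2. 5 ppages; refcounts: pp0:1 pp1:3 pp2:2 pp3:2 pp4:1
Op 5: fork(P2) -> P3. 5 ppages; refcounts: pp0:1 pp1:4 pp2:3 pp3:3 pp4:1
P0: v0 -> pp0 = 46
P1: v0 -> pp3 = 136
P2: v0 -> pp3 = 136
P3: v0 -> pp3 = 136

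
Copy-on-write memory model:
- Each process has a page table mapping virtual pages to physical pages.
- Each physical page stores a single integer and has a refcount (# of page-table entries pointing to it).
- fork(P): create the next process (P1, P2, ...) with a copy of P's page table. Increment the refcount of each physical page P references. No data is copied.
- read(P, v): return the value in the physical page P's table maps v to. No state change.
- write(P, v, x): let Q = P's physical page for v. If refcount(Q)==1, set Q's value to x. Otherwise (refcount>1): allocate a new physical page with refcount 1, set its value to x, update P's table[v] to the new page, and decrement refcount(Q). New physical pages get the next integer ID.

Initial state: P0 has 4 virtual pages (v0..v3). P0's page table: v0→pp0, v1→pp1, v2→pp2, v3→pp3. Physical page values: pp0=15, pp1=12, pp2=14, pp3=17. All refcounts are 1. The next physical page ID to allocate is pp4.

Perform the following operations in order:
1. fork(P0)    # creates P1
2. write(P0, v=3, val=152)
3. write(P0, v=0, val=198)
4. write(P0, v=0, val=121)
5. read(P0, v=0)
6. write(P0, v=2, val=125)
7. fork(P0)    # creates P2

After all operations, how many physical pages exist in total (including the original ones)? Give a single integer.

Op 1: fork(P0) -> P1. 4 ppages; refcounts: pp0:2 pp1:2 pp2:2 pp3:2
Op 2: write(P0, v3, 152). refcount(pp3)=2>1 -> COPY to pp4. 5 ppages; refcounts: pp0:2 pp1:2 pp2:2 pp3:1 pp4:1
Op 3: write(P0, v0, 198). refcount(pp0)=2>1 -> COPY to pp5. 6 ppages; refcounts: pp0:1 pp1:2 pp2:2 pp3:1 pp4:1 pp5:1
Op 4: write(P0, v0, 121). refcount(pp5)=1 -> write in place. 6 ppages; refcounts: pp0:1 pp1:2 pp2:2 pp3:1 pp4:1 pp5:1
Op 5: read(P0, v0) -> 121. No state change.
Op 6: write(P0, v2, 125). refcount(pp2)=2>1 -> COPY to pp6. 7 ppages; refcounts: pp0:1 pp1:2 pp2:1 pp3:1 pp4:1 pp5:1 pp6:1
Op 7: fork(P0) -> P2. 7 ppages; refcounts: pp0:1 pp1:3 pp2:1 pp3:1 pp4:2 pp5:2 pp6:2

Answer: 7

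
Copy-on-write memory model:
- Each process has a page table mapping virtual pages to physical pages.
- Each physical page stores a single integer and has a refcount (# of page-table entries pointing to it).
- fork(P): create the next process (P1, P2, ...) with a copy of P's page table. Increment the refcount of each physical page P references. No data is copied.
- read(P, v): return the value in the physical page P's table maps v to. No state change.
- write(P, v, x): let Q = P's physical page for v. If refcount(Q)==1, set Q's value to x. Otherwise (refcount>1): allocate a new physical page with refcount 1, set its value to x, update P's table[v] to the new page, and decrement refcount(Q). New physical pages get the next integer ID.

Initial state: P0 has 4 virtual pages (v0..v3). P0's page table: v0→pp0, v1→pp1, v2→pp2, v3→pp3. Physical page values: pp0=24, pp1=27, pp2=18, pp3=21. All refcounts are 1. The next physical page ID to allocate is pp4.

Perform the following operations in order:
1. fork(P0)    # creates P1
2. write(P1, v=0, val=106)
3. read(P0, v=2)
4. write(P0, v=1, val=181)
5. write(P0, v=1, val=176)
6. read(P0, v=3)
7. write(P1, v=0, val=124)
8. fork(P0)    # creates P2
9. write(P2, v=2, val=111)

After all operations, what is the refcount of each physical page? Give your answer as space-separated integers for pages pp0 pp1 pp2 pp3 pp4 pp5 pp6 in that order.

Op 1: fork(P0) -> P1. 4 ppages; refcounts: pp0:2 pp1:2 pp2:2 pp3:2
Op 2: write(P1, v0, 106). refcount(pp0)=2>1 -> COPY to pp4. 5 ppages; refcounts: pp0:1 pp1:2 pp2:2 pp3:2 pp4:1
Op 3: read(P0, v2) -> 18. No state change.
Op 4: write(P0, v1, 181). refcount(pp1)=2>1 -> COPY to pp5. 6 ppages; refcounts: pp0:1 pp1:1 pp2:2 pp3:2 pp4:1 pp5:1
Op 5: write(P0, v1, 176). refcount(pp5)=1 -> write in place. 6 ppages; refcounts: pp0:1 pp1:1 pp2:2 pp3:2 pp4:1 pp5:1
Op 6: read(P0, v3) -> 21. No state change.
Op 7: write(P1, v0, 124). refcount(pp4)=1 -> write in place. 6 ppages; refcounts: pp0:1 pp1:1 pp2:2 pp3:2 pp4:1 pp5:1
Op 8: fork(P0) -> P2. 6 ppages; refcounts: pp0:2 pp1:1 pp2:3 pp3:3 pp4:1 pp5:2
Op 9: write(P2, v2, 111). refcount(pp2)=3>1 -> COPY to pp6. 7 ppages; refcounts: pp0:2 pp1:1 pp2:2 pp3:3 pp4:1 pp5:2 pp6:1

Answer: 2 1 2 3 1 2 1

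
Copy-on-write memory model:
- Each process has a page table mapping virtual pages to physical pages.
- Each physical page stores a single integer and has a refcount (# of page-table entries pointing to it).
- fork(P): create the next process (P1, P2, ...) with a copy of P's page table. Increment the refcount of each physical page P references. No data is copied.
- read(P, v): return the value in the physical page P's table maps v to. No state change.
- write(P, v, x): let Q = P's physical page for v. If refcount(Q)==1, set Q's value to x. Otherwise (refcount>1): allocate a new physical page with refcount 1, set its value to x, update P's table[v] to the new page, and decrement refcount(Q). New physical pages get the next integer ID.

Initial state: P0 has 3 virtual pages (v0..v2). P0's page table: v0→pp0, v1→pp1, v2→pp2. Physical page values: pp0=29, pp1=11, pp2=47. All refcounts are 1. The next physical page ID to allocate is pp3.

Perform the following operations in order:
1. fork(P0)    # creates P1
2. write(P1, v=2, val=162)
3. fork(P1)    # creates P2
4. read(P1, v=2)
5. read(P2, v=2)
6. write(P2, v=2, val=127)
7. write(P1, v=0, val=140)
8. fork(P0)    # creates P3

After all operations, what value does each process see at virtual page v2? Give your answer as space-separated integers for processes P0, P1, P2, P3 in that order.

Answer: 47 162 127 47

Derivation:
Op 1: fork(P0) -> P1. 3 ppages; refcounts: pp0:2 pp1:2 pp2:2
Op 2: write(P1, v2, 162). refcount(pp2)=2>1 -> COPY to pp3. 4 ppages; refcounts: pp0:2 pp1:2 pp2:1 pp3:1
Op 3: fork(P1) -> P2. 4 ppages; refcounts: pp0:3 pp1:3 pp2:1 pp3:2
Op 4: read(P1, v2) -> 162. No state change.
Op 5: read(P2, v2) -> 162. No state change.
Op 6: write(P2, v2, 127). refcount(pp3)=2>1 -> COPY to pp4. 5 ppages; refcounts: pp0:3 pp1:3 pp2:1 pp3:1 pp4:1
Op 7: write(P1, v0, 140). refcount(pp0)=3>1 -> COPY to pp5. 6 ppages; refcounts: pp0:2 pp1:3 pp2:1 pp3:1 pp4:1 pp5:1
Op 8: fork(P0) -> P3. 6 ppages; refcounts: pp0:3 pp1:4 pp2:2 pp3:1 pp4:1 pp5:1
P0: v2 -> pp2 = 47
P1: v2 -> pp3 = 162
P2: v2 -> pp4 = 127
P3: v2 -> pp2 = 47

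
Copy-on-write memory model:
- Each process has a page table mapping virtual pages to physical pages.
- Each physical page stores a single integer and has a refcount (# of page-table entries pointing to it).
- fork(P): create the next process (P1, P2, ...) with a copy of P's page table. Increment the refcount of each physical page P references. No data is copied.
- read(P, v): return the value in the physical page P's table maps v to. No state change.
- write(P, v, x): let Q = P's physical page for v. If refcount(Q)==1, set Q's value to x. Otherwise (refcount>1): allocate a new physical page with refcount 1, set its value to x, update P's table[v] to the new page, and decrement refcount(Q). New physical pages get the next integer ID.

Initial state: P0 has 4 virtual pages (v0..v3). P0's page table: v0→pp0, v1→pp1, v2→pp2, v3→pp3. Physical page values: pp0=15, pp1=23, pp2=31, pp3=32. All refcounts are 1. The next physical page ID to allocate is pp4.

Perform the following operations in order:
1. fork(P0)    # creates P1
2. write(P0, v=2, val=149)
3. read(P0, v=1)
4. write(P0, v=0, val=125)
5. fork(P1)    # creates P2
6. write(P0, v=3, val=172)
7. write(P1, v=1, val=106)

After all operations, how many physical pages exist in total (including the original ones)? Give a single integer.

Op 1: fork(P0) -> P1. 4 ppages; refcounts: pp0:2 pp1:2 pp2:2 pp3:2
Op 2: write(P0, v2, 149). refcount(pp2)=2>1 -> COPY to pp4. 5 ppages; refcounts: pp0:2 pp1:2 pp2:1 pp3:2 pp4:1
Op 3: read(P0, v1) -> 23. No state change.
Op 4: write(P0, v0, 125). refcount(pp0)=2>1 -> COPY to pp5. 6 ppages; refcounts: pp0:1 pp1:2 pp2:1 pp3:2 pp4:1 pp5:1
Op 5: fork(P1) -> P2. 6 ppages; refcounts: pp0:2 pp1:3 pp2:2 pp3:3 pp4:1 pp5:1
Op 6: write(P0, v3, 172). refcount(pp3)=3>1 -> COPY to pp6. 7 ppages; refcounts: pp0:2 pp1:3 pp2:2 pp3:2 pp4:1 pp5:1 pp6:1
Op 7: write(P1, v1, 106). refcount(pp1)=3>1 -> COPY to pp7. 8 ppages; refcounts: pp0:2 pp1:2 pp2:2 pp3:2 pp4:1 pp5:1 pp6:1 pp7:1

Answer: 8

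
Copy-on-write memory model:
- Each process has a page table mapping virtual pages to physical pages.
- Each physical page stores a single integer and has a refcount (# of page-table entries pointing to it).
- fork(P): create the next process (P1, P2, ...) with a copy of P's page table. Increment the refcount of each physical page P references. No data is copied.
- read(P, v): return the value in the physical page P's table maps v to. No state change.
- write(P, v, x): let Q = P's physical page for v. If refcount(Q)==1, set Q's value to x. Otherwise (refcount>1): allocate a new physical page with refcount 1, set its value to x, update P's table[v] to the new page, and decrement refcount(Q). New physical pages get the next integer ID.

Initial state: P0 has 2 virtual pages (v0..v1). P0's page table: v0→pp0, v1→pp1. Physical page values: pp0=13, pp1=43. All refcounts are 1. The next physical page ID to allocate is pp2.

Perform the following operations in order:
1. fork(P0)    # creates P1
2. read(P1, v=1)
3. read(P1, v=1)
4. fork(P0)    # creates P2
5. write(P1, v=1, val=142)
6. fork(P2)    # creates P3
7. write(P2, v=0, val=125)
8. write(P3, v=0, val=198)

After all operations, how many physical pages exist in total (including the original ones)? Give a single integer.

Answer: 5

Derivation:
Op 1: fork(P0) -> P1. 2 ppages; refcounts: pp0:2 pp1:2
Op 2: read(P1, v1) -> 43. No state change.
Op 3: read(P1, v1) -> 43. No state change.
Op 4: fork(P0) -> P2. 2 ppages; refcounts: pp0:3 pp1:3
Op 5: write(P1, v1, 142). refcount(pp1)=3>1 -> COPY to pp2. 3 ppages; refcounts: pp0:3 pp1:2 pp2:1
Op 6: fork(P2) -> P3. 3 ppages; refcounts: pp0:4 pp1:3 pp2:1
Op 7: write(P2, v0, 125). refcount(pp0)=4>1 -> COPY to pp3. 4 ppages; refcounts: pp0:3 pp1:3 pp2:1 pp3:1
Op 8: write(P3, v0, 198). refcount(pp0)=3>1 -> COPY to pp4. 5 ppages; refcounts: pp0:2 pp1:3 pp2:1 pp3:1 pp4:1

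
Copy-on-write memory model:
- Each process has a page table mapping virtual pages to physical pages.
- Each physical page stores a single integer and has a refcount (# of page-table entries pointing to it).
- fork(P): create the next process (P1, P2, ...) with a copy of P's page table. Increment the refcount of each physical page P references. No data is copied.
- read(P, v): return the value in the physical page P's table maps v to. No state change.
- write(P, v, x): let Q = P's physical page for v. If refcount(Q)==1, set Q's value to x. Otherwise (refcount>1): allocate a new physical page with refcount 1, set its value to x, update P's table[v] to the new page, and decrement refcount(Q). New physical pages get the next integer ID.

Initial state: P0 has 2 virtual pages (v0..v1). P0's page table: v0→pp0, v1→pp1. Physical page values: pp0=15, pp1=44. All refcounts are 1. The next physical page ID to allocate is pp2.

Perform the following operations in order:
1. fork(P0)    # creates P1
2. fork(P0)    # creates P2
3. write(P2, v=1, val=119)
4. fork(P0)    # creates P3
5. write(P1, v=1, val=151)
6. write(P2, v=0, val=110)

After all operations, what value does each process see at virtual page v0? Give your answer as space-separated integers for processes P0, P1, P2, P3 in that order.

Op 1: fork(P0) -> P1. 2 ppages; refcounts: pp0:2 pp1:2
Op 2: fork(P0) -> P2. 2 ppages; refcounts: pp0:3 pp1:3
Op 3: write(P2, v1, 119). refcount(pp1)=3>1 -> COPY to pp2. 3 ppages; refcounts: pp0:3 pp1:2 pp2:1
Op 4: fork(P0) -> P3. 3 ppages; refcounts: pp0:4 pp1:3 pp2:1
Op 5: write(P1, v1, 151). refcount(pp1)=3>1 -> COPY to pp3. 4 ppages; refcounts: pp0:4 pp1:2 pp2:1 pp3:1
Op 6: write(P2, v0, 110). refcount(pp0)=4>1 -> COPY to pp4. 5 ppages; refcounts: pp0:3 pp1:2 pp2:1 pp3:1 pp4:1
P0: v0 -> pp0 = 15
P1: v0 -> pp0 = 15
P2: v0 -> pp4 = 110
P3: v0 -> pp0 = 15

Answer: 15 15 110 15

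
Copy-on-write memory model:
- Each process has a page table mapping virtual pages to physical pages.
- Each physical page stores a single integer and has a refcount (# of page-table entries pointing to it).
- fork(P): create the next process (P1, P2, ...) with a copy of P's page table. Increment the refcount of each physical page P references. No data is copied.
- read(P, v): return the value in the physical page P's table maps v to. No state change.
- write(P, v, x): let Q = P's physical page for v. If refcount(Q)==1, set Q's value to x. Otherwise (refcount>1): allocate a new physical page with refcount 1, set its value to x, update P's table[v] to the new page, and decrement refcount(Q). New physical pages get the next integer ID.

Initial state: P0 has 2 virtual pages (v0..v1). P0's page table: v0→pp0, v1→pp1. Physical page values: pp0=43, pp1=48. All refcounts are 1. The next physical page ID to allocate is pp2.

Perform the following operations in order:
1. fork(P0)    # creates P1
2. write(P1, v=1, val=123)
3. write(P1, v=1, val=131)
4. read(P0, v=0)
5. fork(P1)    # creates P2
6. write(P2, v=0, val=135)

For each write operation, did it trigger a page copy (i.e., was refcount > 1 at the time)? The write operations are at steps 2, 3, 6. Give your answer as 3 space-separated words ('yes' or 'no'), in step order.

Op 1: fork(P0) -> P1. 2 ppages; refcounts: pp0:2 pp1:2
Op 2: write(P1, v1, 123). refcount(pp1)=2>1 -> COPY to pp2. 3 ppages; refcounts: pp0:2 pp1:1 pp2:1
Op 3: write(P1, v1, 131). refcount(pp2)=1 -> write in place. 3 ppages; refcounts: pp0:2 pp1:1 pp2:1
Op 4: read(P0, v0) -> 43. No state change.
Op 5: fork(P1) -> P2. 3 ppages; refcounts: pp0:3 pp1:1 pp2:2
Op 6: write(P2, v0, 135). refcount(pp0)=3>1 -> COPY to pp3. 4 ppages; refcounts: pp0:2 pp1:1 pp2:2 pp3:1

yes no yes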